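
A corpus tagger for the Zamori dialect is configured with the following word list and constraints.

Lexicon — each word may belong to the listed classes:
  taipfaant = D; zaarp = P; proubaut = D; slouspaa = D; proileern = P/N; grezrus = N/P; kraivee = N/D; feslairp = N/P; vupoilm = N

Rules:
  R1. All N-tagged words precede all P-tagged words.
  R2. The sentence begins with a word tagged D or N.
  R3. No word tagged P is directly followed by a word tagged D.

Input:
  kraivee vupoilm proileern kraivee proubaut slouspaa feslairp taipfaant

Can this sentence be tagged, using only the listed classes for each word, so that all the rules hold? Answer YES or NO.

Candidates per position — 1:kraivee {N,D}; 2:vupoilm {N}; 3:proileern {P,N}; 4:kraivee {N,D}; 5:proubaut {D}; 6:slouspaa {D}; 7:feslairp {N,P}; 8:taipfaant {D}.
One satisfying assignment: D N N N D D N D.
Check: rule 1 satisfied; rule 2 satisfied; rule 3 satisfied.

YES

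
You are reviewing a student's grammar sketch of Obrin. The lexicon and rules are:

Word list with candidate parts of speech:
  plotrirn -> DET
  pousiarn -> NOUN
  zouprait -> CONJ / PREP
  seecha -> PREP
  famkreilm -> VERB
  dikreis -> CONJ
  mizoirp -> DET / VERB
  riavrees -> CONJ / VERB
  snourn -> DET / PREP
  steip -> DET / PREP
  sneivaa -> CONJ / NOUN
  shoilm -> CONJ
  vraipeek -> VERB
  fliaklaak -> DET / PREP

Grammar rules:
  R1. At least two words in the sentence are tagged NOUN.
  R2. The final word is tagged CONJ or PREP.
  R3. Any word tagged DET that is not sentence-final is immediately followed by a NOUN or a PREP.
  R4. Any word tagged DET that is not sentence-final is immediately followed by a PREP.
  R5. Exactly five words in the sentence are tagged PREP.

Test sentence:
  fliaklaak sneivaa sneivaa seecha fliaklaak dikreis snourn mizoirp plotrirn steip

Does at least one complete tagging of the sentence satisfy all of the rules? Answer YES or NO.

Candidates per position — 1:fliaklaak {DET,PREP}; 2:sneivaa {CONJ,NOUN}; 3:sneivaa {CONJ,NOUN}; 4:seecha {PREP}; 5:fliaklaak {DET,PREP}; 6:dikreis {CONJ}; 7:snourn {DET,PREP}; 8:mizoirp {DET,VERB}; 9:plotrirn {DET}; 10:steip {DET,PREP}.
One satisfying assignment: PREP NOUN NOUN PREP PREP CONJ PREP VERB DET PREP.
Rule-by-rule: rule 1 holds; rule 2 holds; rule 3 holds; rule 4 holds; rule 5 holds.

YES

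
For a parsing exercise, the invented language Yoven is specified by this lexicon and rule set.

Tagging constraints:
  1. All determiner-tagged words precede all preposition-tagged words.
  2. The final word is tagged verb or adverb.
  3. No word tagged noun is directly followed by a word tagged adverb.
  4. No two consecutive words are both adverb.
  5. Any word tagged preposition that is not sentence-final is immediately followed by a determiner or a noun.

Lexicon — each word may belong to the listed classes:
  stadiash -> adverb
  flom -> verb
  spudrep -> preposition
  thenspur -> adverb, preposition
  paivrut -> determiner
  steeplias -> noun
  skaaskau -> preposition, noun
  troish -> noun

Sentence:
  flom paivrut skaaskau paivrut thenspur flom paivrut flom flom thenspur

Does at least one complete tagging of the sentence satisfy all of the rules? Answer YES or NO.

Candidates per position — 1:flom {verb}; 2:paivrut {determiner}; 3:skaaskau {preposition,noun}; 4:paivrut {determiner}; 5:thenspur {adverb,preposition}; 6:flom {verb}; 7:paivrut {determiner}; 8:flom {verb}; 9:flom {verb}; 10:thenspur {adverb,preposition}.
One satisfying assignment: verb determiner noun determiner adverb verb determiner verb verb adverb.
Check: rule 1 ok; rule 2 ok; rule 3 ok; rule 4 ok; rule 5 ok.

YES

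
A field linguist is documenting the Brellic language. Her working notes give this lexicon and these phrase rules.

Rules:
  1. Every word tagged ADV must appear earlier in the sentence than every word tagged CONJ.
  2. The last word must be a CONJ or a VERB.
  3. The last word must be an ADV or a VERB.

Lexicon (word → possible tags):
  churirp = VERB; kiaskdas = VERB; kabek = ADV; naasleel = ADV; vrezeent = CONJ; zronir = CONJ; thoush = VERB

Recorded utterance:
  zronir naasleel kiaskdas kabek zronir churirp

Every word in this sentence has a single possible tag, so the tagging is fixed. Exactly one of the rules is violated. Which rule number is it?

1

Fixed tagging: CONJ ADV VERB ADV CONJ VERB.
Rule check: R1 fails, R2 ok, R3 ok.
Only rule 1 fails.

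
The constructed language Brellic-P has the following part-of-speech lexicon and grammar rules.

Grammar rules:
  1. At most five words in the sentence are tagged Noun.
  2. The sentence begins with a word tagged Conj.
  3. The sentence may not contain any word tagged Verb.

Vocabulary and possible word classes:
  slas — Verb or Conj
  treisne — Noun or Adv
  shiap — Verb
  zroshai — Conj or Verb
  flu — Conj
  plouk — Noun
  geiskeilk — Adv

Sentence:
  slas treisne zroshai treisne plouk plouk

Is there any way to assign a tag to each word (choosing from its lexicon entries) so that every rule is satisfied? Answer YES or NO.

Candidates per position — 1:slas {Verb,Conj}; 2:treisne {Noun,Adv}; 3:zroshai {Conj,Verb}; 4:treisne {Noun,Adv}; 5:plouk {Noun}; 6:plouk {Noun}.
One satisfying assignment: Conj Noun Conj Adv Noun Noun.
Checking: rule 1 satisfied; rule 2 satisfied; rule 3 satisfied.

YES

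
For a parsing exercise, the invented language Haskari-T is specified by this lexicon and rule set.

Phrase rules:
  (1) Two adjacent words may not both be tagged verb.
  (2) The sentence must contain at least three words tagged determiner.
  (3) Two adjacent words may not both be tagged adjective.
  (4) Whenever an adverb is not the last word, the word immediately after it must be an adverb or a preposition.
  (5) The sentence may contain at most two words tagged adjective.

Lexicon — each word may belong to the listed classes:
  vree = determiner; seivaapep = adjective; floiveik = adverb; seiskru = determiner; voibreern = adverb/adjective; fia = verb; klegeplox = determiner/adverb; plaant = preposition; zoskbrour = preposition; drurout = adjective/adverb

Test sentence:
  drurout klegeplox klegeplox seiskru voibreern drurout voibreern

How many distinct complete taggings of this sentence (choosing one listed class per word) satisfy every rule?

Candidates per position — 1:drurout {adjective,adverb}; 2:klegeplox {determiner,adverb}; 3:klegeplox {determiner,adverb}; 4:seiskru {determiner}; 5:voibreern {adverb,adjective}; 6:drurout {adjective,adverb}; 7:voibreern {adverb,adjective}.
There are 64 candidate sequences in total.
The sequences that satisfy every rule: adjective determiner determiner determiner adverb adverb adverb; adjective determiner determiner determiner adjective adverb adverb.
Count = 2.

2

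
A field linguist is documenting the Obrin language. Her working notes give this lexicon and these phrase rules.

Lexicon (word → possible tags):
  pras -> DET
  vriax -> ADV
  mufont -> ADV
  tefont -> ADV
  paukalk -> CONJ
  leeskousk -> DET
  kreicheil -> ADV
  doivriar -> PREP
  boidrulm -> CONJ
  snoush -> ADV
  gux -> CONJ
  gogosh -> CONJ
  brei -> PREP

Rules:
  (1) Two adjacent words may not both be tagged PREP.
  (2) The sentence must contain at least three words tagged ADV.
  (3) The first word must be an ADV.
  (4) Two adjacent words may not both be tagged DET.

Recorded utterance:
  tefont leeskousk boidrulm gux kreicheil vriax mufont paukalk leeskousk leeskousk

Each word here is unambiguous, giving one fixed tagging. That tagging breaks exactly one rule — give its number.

Fixed tagging: ADV DET CONJ CONJ ADV ADV ADV CONJ DET DET.
Checking each rule: R1 holds, R2 holds, R3 holds, R4 violated.
Only rule 4 fails.

4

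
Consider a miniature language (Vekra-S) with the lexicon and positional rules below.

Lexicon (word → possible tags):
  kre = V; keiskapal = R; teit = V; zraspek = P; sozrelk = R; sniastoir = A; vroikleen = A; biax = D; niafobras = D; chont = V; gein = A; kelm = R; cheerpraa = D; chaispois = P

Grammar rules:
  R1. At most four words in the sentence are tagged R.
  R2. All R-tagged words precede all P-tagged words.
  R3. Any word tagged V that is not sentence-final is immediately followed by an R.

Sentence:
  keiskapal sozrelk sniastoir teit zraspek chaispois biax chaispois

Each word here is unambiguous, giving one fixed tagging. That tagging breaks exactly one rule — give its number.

3

Fixed tagging: R R A V P P D P.
Rule check: R1 pass, R2 pass, R3 fail.
Only rule 3 fails.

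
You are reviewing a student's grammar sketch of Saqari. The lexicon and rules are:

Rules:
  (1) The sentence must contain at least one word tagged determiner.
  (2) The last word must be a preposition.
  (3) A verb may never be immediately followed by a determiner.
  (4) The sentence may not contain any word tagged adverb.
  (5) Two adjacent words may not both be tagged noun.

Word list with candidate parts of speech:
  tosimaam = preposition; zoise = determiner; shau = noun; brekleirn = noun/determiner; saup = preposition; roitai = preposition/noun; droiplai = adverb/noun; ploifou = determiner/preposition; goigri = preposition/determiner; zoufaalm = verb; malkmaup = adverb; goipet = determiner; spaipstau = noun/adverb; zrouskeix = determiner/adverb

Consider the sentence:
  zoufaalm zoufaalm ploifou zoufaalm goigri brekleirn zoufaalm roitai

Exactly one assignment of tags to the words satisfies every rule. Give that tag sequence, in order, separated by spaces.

Candidates per position — 1:zoufaalm {verb}; 2:zoufaalm {verb}; 3:ploifou {determiner,preposition}; 4:zoufaalm {verb}; 5:goigri {preposition,determiner}; 6:brekleirn {noun,determiner}; 7:zoufaalm {verb}; 8:roitai {preposition,noun}.
At position 3, choosing determiner makes rule 3 impossible to satisfy; hence preposition.
At position 5, choosing determiner makes rule 3 impossible to satisfy; hence preposition.
At position 6, choosing noun makes rule 1 impossible to satisfy; hence determiner.
At position 8, choosing noun makes rule 2 impossible to satisfy; hence preposition.
That leaves exactly one tagging: verb verb preposition verb preposition determiner verb preposition.
Check: rule 1 ok; rule 2 ok; rule 3 ok; rule 4 ok; rule 5 ok.

verb verb preposition verb preposition determiner verb preposition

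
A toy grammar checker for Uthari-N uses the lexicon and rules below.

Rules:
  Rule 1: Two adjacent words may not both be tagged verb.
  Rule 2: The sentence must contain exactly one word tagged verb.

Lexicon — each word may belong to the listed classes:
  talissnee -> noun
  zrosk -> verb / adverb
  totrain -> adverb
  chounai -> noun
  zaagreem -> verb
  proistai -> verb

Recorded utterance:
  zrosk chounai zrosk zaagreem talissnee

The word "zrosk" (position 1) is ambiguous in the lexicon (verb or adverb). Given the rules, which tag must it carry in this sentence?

Candidates per position — 1:zrosk {verb,adverb}; 2:chounai {noun}; 3:zrosk {verb,adverb}; 4:zaagreem {verb}; 5:talissnee {noun}.
If word 1 were verb, no tagging could satisfy rule 2; so word 1 is adverb.
If word 3 were verb, no tagging could satisfy rule 1; so word 3 is adverb.
The unique satisfying tagging is: adverb noun adverb verb noun.
Verifying each rule — rule 1 ✓; rule 2 ✓.

adverb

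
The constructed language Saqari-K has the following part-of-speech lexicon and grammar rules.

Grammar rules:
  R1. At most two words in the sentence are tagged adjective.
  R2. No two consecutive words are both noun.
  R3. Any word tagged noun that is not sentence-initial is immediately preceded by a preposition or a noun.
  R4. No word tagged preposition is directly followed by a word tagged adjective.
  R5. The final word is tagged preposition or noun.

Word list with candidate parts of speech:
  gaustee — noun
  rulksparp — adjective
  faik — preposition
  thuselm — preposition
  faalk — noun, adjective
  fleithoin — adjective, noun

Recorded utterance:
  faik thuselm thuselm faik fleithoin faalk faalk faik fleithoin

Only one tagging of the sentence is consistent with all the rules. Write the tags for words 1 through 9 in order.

Candidates per position — 1:faik {preposition}; 2:thuselm {preposition}; 3:thuselm {preposition}; 4:faik {preposition}; 5:fleithoin {adjective,noun}; 6:faalk {noun,adjective}; 7:faalk {noun,adjective}; 8:faik {preposition}; 9:fleithoin {adjective,noun}.
Position 5: adjective is ruled out by rule 4; that leaves noun.
Position 6: noun is ruled out by rule 2; that leaves adjective.
Position 7: noun is ruled out by rule 3; that leaves adjective.
Position 9: adjective is ruled out by rule 1; that leaves noun.
That leaves exactly one tagging: preposition preposition preposition preposition noun adjective adjective preposition noun.
Verifying each rule — rule 1 ✓; rule 2 ✓; rule 3 ✓; rule 4 ✓; rule 5 ✓.

preposition preposition preposition preposition noun adjective adjective preposition noun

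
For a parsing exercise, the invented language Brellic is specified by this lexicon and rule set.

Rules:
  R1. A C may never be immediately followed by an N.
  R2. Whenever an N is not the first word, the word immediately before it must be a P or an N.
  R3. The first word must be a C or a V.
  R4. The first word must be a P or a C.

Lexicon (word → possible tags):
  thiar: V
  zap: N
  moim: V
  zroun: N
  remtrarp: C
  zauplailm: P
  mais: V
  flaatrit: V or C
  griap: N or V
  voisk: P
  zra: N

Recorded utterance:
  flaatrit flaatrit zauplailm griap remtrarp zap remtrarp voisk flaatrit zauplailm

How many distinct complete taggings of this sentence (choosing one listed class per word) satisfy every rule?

0

Candidates per position — 1:flaatrit {V,C}; 2:flaatrit {V,C}; 3:zauplailm {P}; 4:griap {N,V}; 5:remtrarp {C}; 6:zap {N}; 7:remtrarp {C}; 8:voisk {P}; 9:flaatrit {V,C}; 10:zauplailm {P}.
There are 16 candidate sequences in total.
Rule 1 cannot be satisfied by any choice of tags from the lexicon.
So there is no consistent tagging.
Count = 0.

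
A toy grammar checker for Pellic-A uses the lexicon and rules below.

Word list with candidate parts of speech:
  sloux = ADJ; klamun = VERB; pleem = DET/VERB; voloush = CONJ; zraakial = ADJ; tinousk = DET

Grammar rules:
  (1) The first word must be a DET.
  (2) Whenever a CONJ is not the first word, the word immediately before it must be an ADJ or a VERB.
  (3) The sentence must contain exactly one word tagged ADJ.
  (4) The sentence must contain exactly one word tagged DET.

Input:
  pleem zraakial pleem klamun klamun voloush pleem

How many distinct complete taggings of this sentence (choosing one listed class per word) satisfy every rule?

Candidates per position — 1:pleem {DET,VERB}; 2:zraakial {ADJ}; 3:pleem {DET,VERB}; 4:klamun {VERB}; 5:klamun {VERB}; 6:voloush {CONJ}; 7:pleem {DET,VERB}.
There are 8 candidate sequences in total.
The sequences that satisfy every rule: DET ADJ VERB VERB VERB CONJ VERB.
Count = 1.

1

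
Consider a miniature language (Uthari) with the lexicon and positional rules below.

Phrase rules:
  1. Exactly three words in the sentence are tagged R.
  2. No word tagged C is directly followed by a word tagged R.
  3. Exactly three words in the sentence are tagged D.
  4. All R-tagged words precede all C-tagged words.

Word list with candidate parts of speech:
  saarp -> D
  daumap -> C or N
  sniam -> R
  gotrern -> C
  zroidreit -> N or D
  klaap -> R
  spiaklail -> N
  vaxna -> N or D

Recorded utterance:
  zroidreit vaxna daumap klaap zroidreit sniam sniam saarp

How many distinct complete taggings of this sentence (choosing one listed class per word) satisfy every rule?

3

Candidates per position — 1:zroidreit {N,D}; 2:vaxna {N,D}; 3:daumap {C,N}; 4:klaap {R}; 5:zroidreit {N,D}; 6:sniam {R}; 7:sniam {R}; 8:saarp {D}.
There are 16 candidate sequences in total.
The sequences that satisfy every rule: N D N R D R R D; D N N R D R R D; D D N R N R R D.
Count = 3.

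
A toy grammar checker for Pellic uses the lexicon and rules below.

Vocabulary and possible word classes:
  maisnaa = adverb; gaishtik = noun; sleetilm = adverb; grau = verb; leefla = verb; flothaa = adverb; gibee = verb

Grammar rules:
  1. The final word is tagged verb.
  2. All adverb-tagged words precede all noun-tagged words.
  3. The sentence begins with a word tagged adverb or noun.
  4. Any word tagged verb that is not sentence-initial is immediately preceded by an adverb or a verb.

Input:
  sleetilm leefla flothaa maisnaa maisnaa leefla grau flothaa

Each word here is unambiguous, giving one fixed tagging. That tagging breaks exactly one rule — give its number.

Fixed tagging: adverb verb adverb adverb adverb verb verb adverb.
Applying the rules: R1 fail, R2 pass, R3 pass, R4 pass.
Only rule 1 fails.

1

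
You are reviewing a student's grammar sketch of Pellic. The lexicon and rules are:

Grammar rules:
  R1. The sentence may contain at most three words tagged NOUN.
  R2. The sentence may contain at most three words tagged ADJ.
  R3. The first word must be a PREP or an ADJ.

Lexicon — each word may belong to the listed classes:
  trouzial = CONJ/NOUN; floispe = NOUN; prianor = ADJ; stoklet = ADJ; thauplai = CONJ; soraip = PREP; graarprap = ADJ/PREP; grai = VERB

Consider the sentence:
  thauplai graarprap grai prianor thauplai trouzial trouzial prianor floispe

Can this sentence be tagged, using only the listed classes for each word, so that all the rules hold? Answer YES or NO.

Candidates per position — 1:thauplai {CONJ}; 2:graarprap {ADJ,PREP}; 3:grai {VERB}; 4:prianor {ADJ}; 5:thauplai {CONJ}; 6:trouzial {CONJ,NOUN}; 7:trouzial {CONJ,NOUN}; 8:prianor {ADJ}; 9:floispe {NOUN}.
Rule 3 cannot be satisfied by any choice of tags from the lexicon.
So there is no consistent tagging.

NO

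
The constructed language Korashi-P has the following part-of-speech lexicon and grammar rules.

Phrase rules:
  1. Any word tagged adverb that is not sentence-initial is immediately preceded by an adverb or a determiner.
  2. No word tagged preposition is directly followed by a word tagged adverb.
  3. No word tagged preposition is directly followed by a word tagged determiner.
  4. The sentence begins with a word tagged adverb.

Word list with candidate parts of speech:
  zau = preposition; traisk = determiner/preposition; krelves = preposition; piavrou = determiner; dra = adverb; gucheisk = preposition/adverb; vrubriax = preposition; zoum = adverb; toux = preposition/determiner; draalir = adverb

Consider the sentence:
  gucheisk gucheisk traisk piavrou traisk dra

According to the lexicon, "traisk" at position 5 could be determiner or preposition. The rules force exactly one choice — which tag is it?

Candidates per position — 1:gucheisk {preposition,adverb}; 2:gucheisk {preposition,adverb}; 3:traisk {determiner,preposition}; 4:piavrou {determiner}; 5:traisk {determiner,preposition}; 6:dra {adverb}.
Word 1 cannot be preposition — rule 4 would then fail for every completion. It is adverb.
Word 2 cannot be preposition — rule 3 would then fail for every completion. It is adverb.
Word 3 cannot be preposition — rule 3 would then fail for every completion. It is determiner.
Word 5 cannot be preposition — rule 1 would then fail for every completion. It is determiner.
So the tagging must be: adverb adverb determiner determiner determiner adverb.
Check: rule 1 ✓; rule 2 ✓; rule 3 ✓; rule 4 ✓.

determiner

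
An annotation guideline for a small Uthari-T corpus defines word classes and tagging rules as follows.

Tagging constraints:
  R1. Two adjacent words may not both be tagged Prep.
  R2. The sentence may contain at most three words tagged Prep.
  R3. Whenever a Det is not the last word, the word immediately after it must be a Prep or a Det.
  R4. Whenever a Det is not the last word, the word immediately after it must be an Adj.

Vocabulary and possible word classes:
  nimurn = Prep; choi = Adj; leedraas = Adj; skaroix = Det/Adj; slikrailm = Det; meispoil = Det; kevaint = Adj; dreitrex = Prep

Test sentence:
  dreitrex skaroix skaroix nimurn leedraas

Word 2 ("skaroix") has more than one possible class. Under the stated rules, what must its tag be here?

Adj

Candidates per position — 1:dreitrex {Prep}; 2:skaroix {Det,Adj}; 3:skaroix {Det,Adj}; 4:nimurn {Prep}; 5:leedraas {Adj}.
At position 3, choosing Det makes rule 4 impossible to satisfy; hence Adj.
At position 2, choosing Det makes rule 3 impossible to satisfy; hence Adj.
The only consistent sequence is: Prep Adj Adj Prep Adj.
Checking: rule 1 holds; rule 2 holds; rule 3 holds; rule 4 holds.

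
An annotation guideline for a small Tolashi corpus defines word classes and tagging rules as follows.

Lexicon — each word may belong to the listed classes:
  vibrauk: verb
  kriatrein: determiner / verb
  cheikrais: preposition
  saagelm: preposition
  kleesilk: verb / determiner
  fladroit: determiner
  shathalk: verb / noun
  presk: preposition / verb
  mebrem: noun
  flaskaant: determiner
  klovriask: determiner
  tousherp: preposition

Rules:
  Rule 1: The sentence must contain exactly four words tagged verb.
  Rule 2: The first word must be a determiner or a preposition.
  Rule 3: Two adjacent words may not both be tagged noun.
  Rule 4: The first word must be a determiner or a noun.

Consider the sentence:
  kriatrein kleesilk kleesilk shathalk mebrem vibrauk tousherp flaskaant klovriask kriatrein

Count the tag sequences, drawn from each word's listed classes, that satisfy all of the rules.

3

Candidates per position — 1:kriatrein {determiner,verb}; 2:kleesilk {verb,determiner}; 3:kleesilk {verb,determiner}; 4:shathalk {verb,noun}; 5:mebrem {noun}; 6:vibrauk {verb}; 7:tousherp {preposition}; 8:flaskaant {determiner}; 9:klovriask {determiner}; 10:kriatrein {determiner,verb}.
There are 32 candidate sequences in total.
The sequences that satisfy every rule: determiner verb verb verb noun verb preposition determiner determiner determiner; determiner verb determiner verb noun verb preposition determiner determiner verb; determiner determiner verb verb noun verb preposition determiner determiner verb.
Count = 3.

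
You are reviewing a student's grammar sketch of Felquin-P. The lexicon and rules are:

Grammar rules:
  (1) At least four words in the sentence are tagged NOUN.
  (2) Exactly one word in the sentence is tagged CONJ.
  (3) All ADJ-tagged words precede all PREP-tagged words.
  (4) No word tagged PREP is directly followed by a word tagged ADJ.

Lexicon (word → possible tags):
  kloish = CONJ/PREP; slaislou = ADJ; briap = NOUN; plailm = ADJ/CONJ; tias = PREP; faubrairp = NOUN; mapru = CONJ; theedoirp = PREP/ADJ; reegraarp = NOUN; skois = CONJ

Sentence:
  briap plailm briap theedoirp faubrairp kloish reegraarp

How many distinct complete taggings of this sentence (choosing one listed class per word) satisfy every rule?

4

Candidates per position — 1:briap {NOUN}; 2:plailm {ADJ,CONJ}; 3:briap {NOUN}; 4:theedoirp {PREP,ADJ}; 5:faubrairp {NOUN}; 6:kloish {CONJ,PREP}; 7:reegraarp {NOUN}.
There are 8 candidate sequences in total.
The sequences that satisfy every rule: NOUN ADJ NOUN PREP NOUN CONJ NOUN; NOUN ADJ NOUN ADJ NOUN CONJ NOUN; NOUN CONJ NOUN PREP NOUN PREP NOUN; NOUN CONJ NOUN ADJ NOUN PREP NOUN.
Count = 4.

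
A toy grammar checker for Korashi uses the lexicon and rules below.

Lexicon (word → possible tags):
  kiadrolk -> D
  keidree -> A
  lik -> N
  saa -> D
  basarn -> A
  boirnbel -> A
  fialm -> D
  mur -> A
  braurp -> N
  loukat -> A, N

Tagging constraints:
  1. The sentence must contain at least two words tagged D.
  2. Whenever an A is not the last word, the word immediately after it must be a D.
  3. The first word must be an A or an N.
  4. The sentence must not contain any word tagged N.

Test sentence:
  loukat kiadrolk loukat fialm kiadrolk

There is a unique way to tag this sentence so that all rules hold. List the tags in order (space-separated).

A D A D D

Candidates per position — 1:loukat {A,N}; 2:kiadrolk {D}; 3:loukat {A,N}; 4:fialm {D}; 5:kiadrolk {D}.
Position 1: N is ruled out by rule 4; that leaves A.
Position 3: N is ruled out by rule 4; that leaves A.
The unique satisfying tagging is: A D A D D.
Rule-by-rule: rule 1 ✓; rule 2 ✓; rule 3 ✓; rule 4 ✓.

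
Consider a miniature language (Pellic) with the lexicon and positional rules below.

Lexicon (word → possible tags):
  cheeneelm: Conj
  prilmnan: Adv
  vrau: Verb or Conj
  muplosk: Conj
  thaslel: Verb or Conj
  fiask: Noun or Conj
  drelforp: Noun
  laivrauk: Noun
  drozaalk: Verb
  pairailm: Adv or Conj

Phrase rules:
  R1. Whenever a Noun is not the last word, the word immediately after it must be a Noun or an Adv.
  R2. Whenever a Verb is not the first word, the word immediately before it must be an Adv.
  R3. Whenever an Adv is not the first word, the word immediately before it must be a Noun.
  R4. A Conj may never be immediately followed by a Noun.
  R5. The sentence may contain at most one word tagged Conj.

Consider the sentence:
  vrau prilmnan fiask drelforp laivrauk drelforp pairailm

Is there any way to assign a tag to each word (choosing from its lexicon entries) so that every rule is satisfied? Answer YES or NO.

Candidates per position — 1:vrau {Verb,Conj}; 2:prilmnan {Adv}; 3:fiask {Noun,Conj}; 4:drelforp {Noun}; 5:laivrauk {Noun}; 6:drelforp {Noun}; 7:pairailm {Adv,Conj}.
Rule 3 cannot be satisfied by any choice of tags from the lexicon.
So there is no consistent tagging.

NO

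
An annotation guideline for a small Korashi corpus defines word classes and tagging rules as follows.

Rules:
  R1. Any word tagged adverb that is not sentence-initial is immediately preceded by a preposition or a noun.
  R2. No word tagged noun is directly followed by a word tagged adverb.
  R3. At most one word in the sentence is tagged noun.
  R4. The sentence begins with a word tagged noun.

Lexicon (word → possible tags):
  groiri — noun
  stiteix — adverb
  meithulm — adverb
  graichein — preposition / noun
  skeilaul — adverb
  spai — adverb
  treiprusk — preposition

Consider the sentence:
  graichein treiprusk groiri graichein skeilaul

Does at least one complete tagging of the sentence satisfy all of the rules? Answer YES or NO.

NO

Candidates per position — 1:graichein {preposition,noun}; 2:treiprusk {preposition}; 3:groiri {noun}; 4:graichein {preposition,noun}; 5:skeilaul {adverb}.
Every candidate sequence violates at least one rule; no consistent tagging exists.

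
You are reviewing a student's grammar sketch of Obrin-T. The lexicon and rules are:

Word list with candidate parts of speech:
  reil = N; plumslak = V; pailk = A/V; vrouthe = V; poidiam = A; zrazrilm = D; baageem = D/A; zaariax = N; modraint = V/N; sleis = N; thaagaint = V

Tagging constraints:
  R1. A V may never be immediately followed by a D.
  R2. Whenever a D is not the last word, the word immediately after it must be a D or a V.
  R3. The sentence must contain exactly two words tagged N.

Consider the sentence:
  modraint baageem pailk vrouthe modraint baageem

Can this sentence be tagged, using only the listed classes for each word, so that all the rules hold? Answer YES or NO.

YES

Candidates per position — 1:modraint {V,N}; 2:baageem {D,A}; 3:pailk {A,V}; 4:vrouthe {V}; 5:modraint {V,N}; 6:baageem {D,A}.
One satisfying assignment: N D V V N A.
Checking: rule 1 holds; rule 2 holds; rule 3 holds.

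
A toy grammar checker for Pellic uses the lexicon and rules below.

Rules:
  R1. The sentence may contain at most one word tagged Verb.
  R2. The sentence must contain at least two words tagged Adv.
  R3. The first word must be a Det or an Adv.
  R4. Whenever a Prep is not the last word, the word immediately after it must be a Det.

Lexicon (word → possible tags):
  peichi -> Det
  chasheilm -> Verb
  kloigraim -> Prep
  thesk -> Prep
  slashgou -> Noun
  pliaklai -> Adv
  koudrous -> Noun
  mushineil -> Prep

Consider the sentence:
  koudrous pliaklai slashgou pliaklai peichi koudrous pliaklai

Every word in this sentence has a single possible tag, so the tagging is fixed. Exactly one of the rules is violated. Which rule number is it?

3

Fixed tagging: Noun Adv Noun Adv Det Noun Adv.
Checking each rule: R1 pass, R2 pass, R3 fail, R4 pass.
Only rule 3 fails.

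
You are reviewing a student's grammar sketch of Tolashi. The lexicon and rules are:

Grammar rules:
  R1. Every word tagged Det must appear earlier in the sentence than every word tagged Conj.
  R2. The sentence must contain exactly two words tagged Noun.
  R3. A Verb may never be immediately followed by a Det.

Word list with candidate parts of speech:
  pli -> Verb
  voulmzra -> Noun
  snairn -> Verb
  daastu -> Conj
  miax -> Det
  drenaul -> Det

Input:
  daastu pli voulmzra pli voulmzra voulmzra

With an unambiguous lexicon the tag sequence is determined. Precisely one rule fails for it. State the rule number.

Fixed tagging: Conj Verb Noun Verb Noun Noun.
Rule check: R1 ✓, R2 ✗, R3 ✓.
Only rule 2 fails.

2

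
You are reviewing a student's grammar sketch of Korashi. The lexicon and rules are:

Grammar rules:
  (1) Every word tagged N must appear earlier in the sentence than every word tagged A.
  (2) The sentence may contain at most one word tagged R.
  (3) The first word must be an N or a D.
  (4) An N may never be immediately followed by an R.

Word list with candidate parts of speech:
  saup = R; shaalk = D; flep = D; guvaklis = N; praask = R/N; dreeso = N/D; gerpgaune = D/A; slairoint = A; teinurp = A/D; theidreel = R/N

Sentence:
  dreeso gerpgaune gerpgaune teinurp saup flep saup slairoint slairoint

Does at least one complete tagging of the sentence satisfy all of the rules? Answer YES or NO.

Candidates per position — 1:dreeso {N,D}; 2:gerpgaune {D,A}; 3:gerpgaune {D,A}; 4:teinurp {A,D}; 5:saup {R}; 6:flep {D}; 7:saup {R}; 8:slairoint {A}; 9:slairoint {A}.
Rule 2 cannot be satisfied by any choice of tags from the lexicon.
So there is no consistent tagging.

NO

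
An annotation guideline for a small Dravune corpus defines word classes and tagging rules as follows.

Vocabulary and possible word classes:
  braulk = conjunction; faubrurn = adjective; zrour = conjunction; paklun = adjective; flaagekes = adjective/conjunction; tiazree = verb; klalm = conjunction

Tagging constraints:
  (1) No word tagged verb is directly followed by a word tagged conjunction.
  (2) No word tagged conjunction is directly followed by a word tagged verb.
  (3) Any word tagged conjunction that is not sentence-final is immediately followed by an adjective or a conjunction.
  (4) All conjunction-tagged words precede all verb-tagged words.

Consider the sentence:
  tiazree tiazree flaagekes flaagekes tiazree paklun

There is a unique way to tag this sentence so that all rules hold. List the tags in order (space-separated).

Candidates per position — 1:tiazree {verb}; 2:tiazree {verb}; 3:flaagekes {adjective,conjunction}; 4:flaagekes {adjective,conjunction}; 5:tiazree {verb}; 6:paklun {adjective}.
At position 3, choosing conjunction makes rule 1 impossible to satisfy; hence adjective.
At position 4, choosing conjunction makes rule 2 impossible to satisfy; hence adjective.
So the tagging must be: verb verb adjective adjective verb adjective.
Check: rule 1 satisfied; rule 2 satisfied; rule 3 satisfied; rule 4 satisfied.

verb verb adjective adjective verb adjective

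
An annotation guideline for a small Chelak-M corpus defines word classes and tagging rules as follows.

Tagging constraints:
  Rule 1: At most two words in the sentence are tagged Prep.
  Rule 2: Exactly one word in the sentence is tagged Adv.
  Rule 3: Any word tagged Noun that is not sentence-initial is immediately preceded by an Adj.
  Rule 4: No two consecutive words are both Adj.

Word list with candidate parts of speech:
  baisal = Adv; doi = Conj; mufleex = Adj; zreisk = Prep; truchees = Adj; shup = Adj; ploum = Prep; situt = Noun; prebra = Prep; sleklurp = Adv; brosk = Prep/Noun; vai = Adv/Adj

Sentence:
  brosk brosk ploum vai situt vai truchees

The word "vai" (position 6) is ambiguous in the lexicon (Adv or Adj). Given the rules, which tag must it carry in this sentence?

Adv

Candidates per position — 1:brosk {Prep,Noun}; 2:brosk {Prep,Noun}; 3:ploum {Prep}; 4:vai {Adv,Adj}; 5:situt {Noun}; 6:vai {Adv,Adj}; 7:truchees {Adj}.
Position 2: Noun is ruled out by rule 3; that leaves Prep.
Position 4: Adv is ruled out by rule 3; that leaves Adj.
Position 6: Adj is ruled out by rule 2; that leaves Adv.
Position 1: Prep is ruled out by rule 1; that leaves Noun.
That leaves exactly one tagging: Noun Prep Prep Adj Noun Adv Adj.
Verifying each rule — rule 1 ✓; rule 2 ✓; rule 3 ✓; rule 4 ✓.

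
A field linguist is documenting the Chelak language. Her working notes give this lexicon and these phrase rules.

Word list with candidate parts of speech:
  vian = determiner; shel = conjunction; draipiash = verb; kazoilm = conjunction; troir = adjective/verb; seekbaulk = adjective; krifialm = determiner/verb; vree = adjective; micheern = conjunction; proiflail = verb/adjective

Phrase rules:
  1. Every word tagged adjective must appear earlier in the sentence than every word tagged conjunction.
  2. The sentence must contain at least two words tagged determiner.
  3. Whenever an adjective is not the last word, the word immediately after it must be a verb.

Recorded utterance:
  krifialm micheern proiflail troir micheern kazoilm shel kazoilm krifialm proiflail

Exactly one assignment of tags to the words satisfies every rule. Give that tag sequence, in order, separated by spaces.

Candidates per position — 1:krifialm {determiner,verb}; 2:micheern {conjunction}; 3:proiflail {verb,adjective}; 4:troir {adjective,verb}; 5:micheern {conjunction}; 6:kazoilm {conjunction}; 7:shel {conjunction}; 8:kazoilm {conjunction}; 9:krifialm {determiner,verb}; 10:proiflail {verb,adjective}.
Position 1: verb is ruled out by rule 2; that leaves determiner.
Position 3: adjective is ruled out by rule 1; that leaves verb.
Position 4: adjective is ruled out by rule 1; that leaves verb.
Position 9: verb is ruled out by rule 2; that leaves determiner.
Position 10: adjective is ruled out by rule 1; that leaves verb.
That leaves exactly one tagging: determiner conjunction verb verb conjunction conjunction conjunction conjunction determiner verb.
Check: rule 1 satisfied; rule 2 satisfied; rule 3 satisfied.

determiner conjunction verb verb conjunction conjunction conjunction conjunction determiner verb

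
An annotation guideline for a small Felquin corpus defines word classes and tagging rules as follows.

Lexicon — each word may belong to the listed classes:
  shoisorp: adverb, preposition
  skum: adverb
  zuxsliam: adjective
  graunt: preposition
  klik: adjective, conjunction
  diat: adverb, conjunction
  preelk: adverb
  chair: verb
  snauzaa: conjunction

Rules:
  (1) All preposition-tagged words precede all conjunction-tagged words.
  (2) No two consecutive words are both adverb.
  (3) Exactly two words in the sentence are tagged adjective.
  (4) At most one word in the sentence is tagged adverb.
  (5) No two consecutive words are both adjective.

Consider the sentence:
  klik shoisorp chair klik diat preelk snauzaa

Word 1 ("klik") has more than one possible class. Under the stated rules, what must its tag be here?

Candidates per position — 1:klik {adjective,conjunction}; 2:shoisorp {adverb,preposition}; 3:chair {verb}; 4:klik {adjective,conjunction}; 5:diat {adverb,conjunction}; 6:preelk {adverb}; 7:snauzaa {conjunction}.
Word 1 cannot be conjunction — rule 3 would then fail for every completion. It is adjective.
Word 2 cannot be adverb — rule 4 would then fail for every completion. It is preposition.
Word 4 cannot be conjunction — rule 3 would then fail for every completion. It is adjective.
Word 5 cannot be adverb — rule 2 would then fail for every completion. It is conjunction.
The only consistent sequence is: adjective preposition verb adjective conjunction adverb conjunction.
Check: rule 1 satisfied; rule 2 satisfied; rule 3 satisfied; rule 4 satisfied; rule 5 satisfied.

adjective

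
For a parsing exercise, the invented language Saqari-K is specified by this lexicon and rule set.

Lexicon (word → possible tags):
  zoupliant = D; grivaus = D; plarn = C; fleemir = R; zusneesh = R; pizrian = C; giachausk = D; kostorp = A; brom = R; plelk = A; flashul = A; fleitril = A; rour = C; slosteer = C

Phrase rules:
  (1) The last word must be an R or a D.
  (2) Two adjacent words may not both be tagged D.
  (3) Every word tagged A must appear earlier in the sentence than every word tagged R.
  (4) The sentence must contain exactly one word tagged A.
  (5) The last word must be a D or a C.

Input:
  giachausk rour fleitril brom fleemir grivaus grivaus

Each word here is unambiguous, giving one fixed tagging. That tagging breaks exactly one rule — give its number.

2

Fixed tagging: D C A R R D D.
Applying the rules: R1 holds, R2 violated, R3 holds, R4 holds, R5 holds.
Only rule 2 fails.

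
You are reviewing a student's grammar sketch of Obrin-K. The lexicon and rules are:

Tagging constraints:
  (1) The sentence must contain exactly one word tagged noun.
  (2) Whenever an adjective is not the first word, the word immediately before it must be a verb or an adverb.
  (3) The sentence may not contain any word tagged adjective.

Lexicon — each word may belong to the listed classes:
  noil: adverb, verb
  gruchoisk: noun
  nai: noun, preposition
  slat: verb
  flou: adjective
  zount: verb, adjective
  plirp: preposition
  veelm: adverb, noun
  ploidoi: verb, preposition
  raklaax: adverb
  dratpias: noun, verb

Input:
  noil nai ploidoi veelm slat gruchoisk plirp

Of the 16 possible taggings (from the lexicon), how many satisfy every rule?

4

Candidates per position — 1:noil {adverb,verb}; 2:nai {noun,preposition}; 3:ploidoi {verb,preposition}; 4:veelm {adverb,noun}; 5:slat {verb}; 6:gruchoisk {noun}; 7:plirp {preposition}.
There are 16 candidate sequences in total.
The sequences that satisfy every rule: adverb preposition verb adverb verb noun preposition; adverb preposition preposition adverb verb noun preposition; verb preposition verb adverb verb noun preposition; verb preposition preposition adverb verb noun preposition.
Count = 4.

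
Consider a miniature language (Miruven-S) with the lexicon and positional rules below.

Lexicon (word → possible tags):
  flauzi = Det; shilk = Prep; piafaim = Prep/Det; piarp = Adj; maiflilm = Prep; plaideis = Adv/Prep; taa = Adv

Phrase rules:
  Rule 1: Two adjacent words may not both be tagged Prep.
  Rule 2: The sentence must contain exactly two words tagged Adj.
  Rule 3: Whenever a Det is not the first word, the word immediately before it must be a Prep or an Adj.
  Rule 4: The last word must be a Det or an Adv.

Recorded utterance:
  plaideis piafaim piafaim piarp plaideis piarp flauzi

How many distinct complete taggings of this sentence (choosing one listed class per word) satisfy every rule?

4

Candidates per position — 1:plaideis {Adv,Prep}; 2:piafaim {Prep,Det}; 3:piafaim {Prep,Det}; 4:piarp {Adj}; 5:plaideis {Adv,Prep}; 6:piarp {Adj}; 7:flauzi {Det}.
There are 16 candidate sequences in total.
The sequences that satisfy every rule: Adv Prep Det Adj Adv Adj Det; Adv Prep Det Adj Prep Adj Det; Prep Det Prep Adj Adv Adj Det; Prep Det Prep Adj Prep Adj Det.
Count = 4.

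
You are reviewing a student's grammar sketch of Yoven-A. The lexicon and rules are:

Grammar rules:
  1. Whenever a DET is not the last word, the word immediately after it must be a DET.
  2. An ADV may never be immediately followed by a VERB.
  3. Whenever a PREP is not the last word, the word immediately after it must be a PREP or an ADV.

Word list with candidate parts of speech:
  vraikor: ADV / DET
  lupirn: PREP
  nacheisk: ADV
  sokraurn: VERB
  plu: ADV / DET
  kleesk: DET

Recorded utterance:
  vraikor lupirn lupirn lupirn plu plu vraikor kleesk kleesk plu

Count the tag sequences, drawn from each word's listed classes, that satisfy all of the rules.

3

Candidates per position — 1:vraikor {ADV,DET}; 2:lupirn {PREP}; 3:lupirn {PREP}; 4:lupirn {PREP}; 5:plu {ADV,DET}; 6:plu {ADV,DET}; 7:vraikor {ADV,DET}; 8:kleesk {DET}; 9:kleesk {DET}; 10:plu {ADV,DET}.
There are 32 candidate sequences in total.
The sequences that satisfy every rule: ADV PREP PREP PREP ADV ADV ADV DET DET DET; ADV PREP PREP PREP ADV ADV DET DET DET DET; ADV PREP PREP PREP ADV DET DET DET DET DET.
Count = 3.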